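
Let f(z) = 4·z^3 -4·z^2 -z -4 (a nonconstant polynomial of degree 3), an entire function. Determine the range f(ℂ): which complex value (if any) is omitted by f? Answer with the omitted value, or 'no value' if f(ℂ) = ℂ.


Little Picard bounds the complement of f(ℂ) to at most one point.
For every w ∈ ℂ, the equation p(z) − w = 0 is a nonconstant polynomial in z and hence has at least one root by the fundamental theorem of algebra. So p is surjective onto ℂ, omitting no value.

Omitted value: no value.


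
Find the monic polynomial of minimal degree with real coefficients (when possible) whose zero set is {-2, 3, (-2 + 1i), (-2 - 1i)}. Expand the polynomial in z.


The polynomial is p(z) = ∏_{α ∈ S} (z − α), where S = {-2, 3, (-2 + 1i), (-2 - 1i)}.
Expanding the product yields: p(z) = z^4 + 3·z^3 -5·z^2 -29·z -30.
Note conjugate pairs combine to real quadratics: (z − (-2+1i))(z − (-2−1i)) = z² + 4z + 5.
The resulting polynomial has degree 4 and real coefficients as required.

p(z) = z^4 + 3·z^3 -5·z^2 -29·z -30.


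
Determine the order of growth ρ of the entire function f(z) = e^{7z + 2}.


|e^{7z + 2}| = e^{Re(7·z) + 2} ≤ e^{7|z|^1 + 2} = e^{7r^1 + 2} on |z| = r, so ρ ≤ 1. Choosing z on |z|=r so that 7·z is real positive (always possible by picking arg z appropriately) gives |f(z)| = e^{7r^1 + 2}, matching the bound. The additive constant 2 does not affect log log M(r) ~ 1·log r. Hence ρ = 1.
Therefore ρ = 1.

Order ρ = 1.


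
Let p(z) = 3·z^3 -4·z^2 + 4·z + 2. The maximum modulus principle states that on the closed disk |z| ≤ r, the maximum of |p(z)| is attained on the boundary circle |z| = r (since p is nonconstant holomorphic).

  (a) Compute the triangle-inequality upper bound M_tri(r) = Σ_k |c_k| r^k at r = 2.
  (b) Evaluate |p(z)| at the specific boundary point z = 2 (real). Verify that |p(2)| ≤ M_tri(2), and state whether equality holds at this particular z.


Coefficients: c_0 = 2, c_1 = 4, c_2 = -4, c_3 = 3. Radius r = 2.
Part (a). Triangle bound: M_tri(r) = Σ_k |c_k| r^k
  = |2|·2^0 + |4|·2^1 + |-4|·2^2 + |3|·2^3
  = 2 + 8 + 16 + 24 = 50.
This bounds M(r) := max_{|z|=r} |p(z)| from above; equality holds iff all terms c_k z^k can be made to align in phase at a single z on |z|=r.
Part (b). At z = 2 (real, on the circle |z| = r):
  p(2) = (2)·2^0 + (4)·2^1 + (-4)·2^2 + (3)·2^3 = 18.
  |p(2)| = 18.
Check: |p(2)| = 18 ≤ 50 = M_tri(2). ✓ Equality does not hold at z = 2 (the coefficients have mixed signs, so the terms do not all align in phase there).

M_tri(2) = 50; |p(2)| = 18; equality at z=2: no.


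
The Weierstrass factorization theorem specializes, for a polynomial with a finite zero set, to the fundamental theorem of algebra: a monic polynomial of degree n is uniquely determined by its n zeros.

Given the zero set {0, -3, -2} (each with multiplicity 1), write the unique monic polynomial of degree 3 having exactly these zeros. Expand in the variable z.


The polynomial is p(z) = ∏_{α ∈ S} (z − α), where S = {0, -3, -2}.
Expanding the product yields: p(z) = z^3 + 5·z^2 + 6·z.
The resulting polynomial has degree 3 and real coefficients as required.

p(z) = z^3 + 5·z^2 + 6·z.


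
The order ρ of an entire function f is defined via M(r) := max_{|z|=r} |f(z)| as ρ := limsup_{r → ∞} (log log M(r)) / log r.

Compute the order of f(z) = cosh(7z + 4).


cosh(w) is a linear combination of e^{iw} and e^{−iw} (or e^w, e^{−w} in the hyperbolic case), so |cosh(w)| ≤ e^{|w|}. With w = 7z + 4, |w| ≤ 7|z| + 4 = 7r + 4 on |z| = r, giving M(r) ≤ e^{7r + 4}, so ρ ≤ 1. On a suitable ray (z = it for sin/cos; z = t for sinh/cosh, t real → ∞), |cosh(7z + 4)| grows like e^{7|t|}/2, so ρ ≥ 1. Hence ρ = 1.
Therefore ρ = 1.

Order ρ = 1.


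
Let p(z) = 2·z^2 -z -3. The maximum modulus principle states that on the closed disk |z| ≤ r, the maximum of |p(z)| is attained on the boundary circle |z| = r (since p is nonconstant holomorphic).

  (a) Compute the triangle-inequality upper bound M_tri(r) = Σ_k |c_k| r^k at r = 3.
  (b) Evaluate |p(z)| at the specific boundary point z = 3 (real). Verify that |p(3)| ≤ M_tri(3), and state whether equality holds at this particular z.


Coefficients: c_0 = -3, c_1 = -1, c_2 = 2. Radius r = 3.
Part (a). Triangle bound: M_tri(r) = Σ_k |c_k| r^k
  = |-3|·3^0 + |-1|·3^1 + |2|·3^2
  = 3 + 3 + 18 = 24.
This bounds M(r) := max_{|z|=r} |p(z)| from above; equality holds iff all terms c_k z^k can be made to align in phase at a single z on |z|=r.
Part (b). At z = 3 (real, on the circle |z| = r):
  p(3) = (-3)·3^0 + (-1)·3^1 + (2)·3^2 = 12.
  |p(3)| = 12.
Check: |p(3)| = 12 ≤ 24 = M_tri(3). ✓ Equality does not hold at z = 3 (the coefficients have mixed signs, so the terms do not all align in phase there).

M_tri(3) = 24; |p(3)| = 12; equality at z=3: no.


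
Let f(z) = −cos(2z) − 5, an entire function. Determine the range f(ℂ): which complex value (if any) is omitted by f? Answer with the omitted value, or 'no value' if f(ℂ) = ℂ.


Little Picard bounds the complement of f(ℂ) to at most one point.
cos is entire and surjective onto ℂ: for every w ∈ ℂ, cos(ζ) = w has a solution ζ ∈ ℂ (e.g., via the complex inverse arccos). With ζ = 2z this gives z = ζ/(2). Then -1·cos(2z) takes every value in -1·ℂ = ℂ, and adding -5 is a bijection of ℂ. So f is surjective and omits no value. (Note: only on the real line is cos bounded by [−1, 1].)

Omitted value: no value.


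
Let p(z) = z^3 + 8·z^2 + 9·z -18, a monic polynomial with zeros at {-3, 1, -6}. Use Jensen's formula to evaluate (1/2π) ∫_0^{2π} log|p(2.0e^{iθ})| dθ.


Zeros: -6, -3, 1; r = 2.0.
Inside |z| < r: 1. Outside (|z| ≥ r): -6, -3.
p(0) = -18, so log|p(0)| = log(18) = 2.8904.
Apply Jensen: I(r) = log|p(0)| + Σ_k log(r/|z_k|), summed over zeros inside |z| < r.
  log(r/|z_k|) for z_k = 1: log(2.0/1) = 0.6931
  Outside zeros (-6, -3) contribute nothing to the Jensen sum.
Sum over inside zeros: 0.6931.
I(r) = log|p(0)| + (inside sum) = 2.8904 + 0.6931 = 3.5835.
Note: since some zeros are outside |z| ≤ r, the simplified n·log(r) form does NOT apply — only the inside zeros contribute.

I(r) ≈ 3.5835.


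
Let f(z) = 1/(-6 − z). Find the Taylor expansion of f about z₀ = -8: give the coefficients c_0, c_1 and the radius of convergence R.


Let w = z − z₀, so z = z₀ + w.
Then -6 − z = -6 − (z₀ + w) = (-6 − z₀) − w = 2 − w.
f(z) = 1/(2 − w) = (1/(2)) · 1/(1 − w/(2)) = Σ_{n≥0} w^n / (2)^(n+1).
So c_n = 1/(2)^(n+1):
  c_0 = 1/(2)^1 = 1/2.
  c_1 = 1/(2)^2 = 1/4.
The series is valid for |w/d| < 1, i.e. |z − z₀| < |d|.
Radius of convergence: R = |-6 − z₀| = |2| = 2 (distance from z₀ to the singularity z = -6).

c_0 = 1/2, c_1 = 1/4; R = 2.


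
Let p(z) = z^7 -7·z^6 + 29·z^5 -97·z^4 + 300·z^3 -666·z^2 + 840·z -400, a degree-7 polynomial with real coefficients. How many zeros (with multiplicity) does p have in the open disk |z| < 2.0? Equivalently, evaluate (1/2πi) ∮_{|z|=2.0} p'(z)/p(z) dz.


The zeros of p are: (2 + 1i), (2 - 1i), (2 + 2i), (2 - 2i), (-1 + 3i), (-1 - 3i), 1.
Their magnitudes are: 2.236, 2.236, 2.828, 2.828, 3.162, 3.162, 1.
Zeros with |z| < R = 2.0: 1.
Count = 1.
By the argument principle, (1/2πi) ∮_{|z|=R} p'(z)/p(z) dz equals exactly this count.

Number of zeros inside |z| < 2.0: 1.


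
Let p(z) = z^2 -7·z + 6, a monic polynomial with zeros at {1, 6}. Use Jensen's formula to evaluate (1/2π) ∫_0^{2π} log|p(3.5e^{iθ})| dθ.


Zeros: 1, 6; r = 3.5.
Inside |z| < r: 1. Outside (|z| ≥ r): 6.
p(0) = 6, so log|p(0)| = log(6) = 1.7918.
Apply Jensen: I(r) = log|p(0)| + Σ_k log(r/|z_k|), summed over zeros inside |z| < r.
  log(r/|z_k|) for z_k = 1: log(3.5/1) = 1.2528
  Outside zeros (6) contribute nothing to the Jensen sum.
Sum over inside zeros: 1.2528.
I(r) = log|p(0)| + (inside sum) = 1.7918 + 1.2528 = 3.0445.
Note: since some zeros are outside |z| ≤ r, the simplified n·log(r) form does NOT apply — only the inside zeros contribute.

I(r) ≈ 3.0445.


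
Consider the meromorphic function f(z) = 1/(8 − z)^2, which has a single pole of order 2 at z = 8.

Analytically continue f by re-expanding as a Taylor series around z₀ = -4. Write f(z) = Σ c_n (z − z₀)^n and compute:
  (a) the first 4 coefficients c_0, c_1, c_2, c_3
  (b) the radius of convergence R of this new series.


Let w = z − z₀, so z = z₀ + w.
Then 8 − z = 8 − (z₀ + w) = (8 − z₀) − w = 12 − w.
f(z) = 1/(12 − w)^2 = (1/(12)^2) · (1 − w/(12))^{−2}.
By the binomial series (1−u)^{−2} = Σ_{n≥0} C(n+1, 1) u^n for |u|<1, with u = w/(12):
  c_n = C(n+1, 1) / (12)^(n+2).
  c_0 = 1/(12)^2 = 1/144.
  c_1 = 2/(12)^3 = 1/864.
  c_2 = 3/(12)^4 = 1/6912.
  c_3 = 4/(12)^5 = 1/62208.
The series is valid for |w/d| < 1, i.e. |z − z₀| < |d|.
Radius of convergence: R = |8 − z₀| = |12| = 12 (distance from z₀ to the singularity z = 8).

c_0 = 1/144, c_1 = 1/864, c_2 = 1/6912, c_3 = 1/62208; R = 12.


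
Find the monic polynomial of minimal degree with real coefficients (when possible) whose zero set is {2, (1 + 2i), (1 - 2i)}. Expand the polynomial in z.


The polynomial is p(z) = ∏_{α ∈ S} (z − α), where S = {2, (1 + 2i), (1 - 2i)}.
Expanding the product yields: p(z) = z^3 -4·z^2 + 9·z -10.
Note conjugate pairs combine to real quadratics: (z − (1+2i))(z − (1−2i)) = z² − 2z + 5.
The resulting polynomial has degree 3 and real coefficients as required.

p(z) = z^3 -4·z^2 + 9·z -10.


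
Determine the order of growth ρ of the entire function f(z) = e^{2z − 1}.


|e^{2z − 1}| = e^{Re(2·z) + -1} ≤ e^{2|z|^1 + -1} = e^{2r^1 + -1} on |z| = r, so ρ ≤ 1. Choosing z on |z|=r so that 2·z is real positive (always possible by picking arg z appropriately) gives |f(z)| = e^{2r^1 + -1}, matching the bound. The additive constant -1 does not affect log log M(r) ~ 1·log r. Hence ρ = 1.
Therefore ρ = 1.

Order ρ = 1.


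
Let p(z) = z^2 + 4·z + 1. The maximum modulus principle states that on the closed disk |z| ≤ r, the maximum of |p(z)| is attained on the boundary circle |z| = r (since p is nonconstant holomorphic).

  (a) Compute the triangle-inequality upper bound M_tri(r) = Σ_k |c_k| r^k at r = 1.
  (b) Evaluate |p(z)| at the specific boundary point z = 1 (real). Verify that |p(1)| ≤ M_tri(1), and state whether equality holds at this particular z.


Coefficients: c_0 = 1, c_1 = 4, c_2 = 1. Radius r = 1.
Part (a). Triangle bound: M_tri(r) = Σ_k |c_k| r^k
  = |1|·1^0 + |4|·1^1 + |1|·1^2
  = 1 + 4 + 1 = 6.
This bounds M(r) := max_{|z|=r} |p(z)| from above; equality holds iff all terms c_k z^k can be made to align in phase at a single z on |z|=r.
Part (b). At z = 1 (real, on the circle |z| = r):
  p(1) = (1)·1^0 + (4)·1^1 + (1)·1^2 = 6.
  |p(1)| = 6.
Since all nonzero coefficients share the same sign, |p(1)| = 6 = M_tri(1); the triangle bound is attained at z = 1, so in fact M(r) = 6.

M_tri(1) = 6; |p(1)| = 6; equality at z=1: yes.


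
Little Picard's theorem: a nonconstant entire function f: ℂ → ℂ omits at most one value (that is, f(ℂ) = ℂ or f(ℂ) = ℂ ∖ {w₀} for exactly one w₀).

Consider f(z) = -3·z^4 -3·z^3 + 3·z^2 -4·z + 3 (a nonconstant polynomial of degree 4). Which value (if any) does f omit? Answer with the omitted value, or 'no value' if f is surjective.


Little Picard bounds the complement of f(ℂ) to at most one point.
For every w ∈ ℂ, the equation p(z) − w = 0 is a nonconstant polynomial in z and hence has at least one root by the fundamental theorem of algebra. So p is surjective onto ℂ, omitting no value.

Omitted value: no value.


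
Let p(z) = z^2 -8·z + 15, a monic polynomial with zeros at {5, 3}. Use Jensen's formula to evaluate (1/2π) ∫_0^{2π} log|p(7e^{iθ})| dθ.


Zeros: 3, 5; r = 7.
Inside |z| < r: 3, 5. Outside (|z| ≥ r): ∅.
p(0) = 15, so log|p(0)| = log(15) = 2.7081.
Apply Jensen: I(r) = log|p(0)| + Σ_k log(r/|z_k|), summed over zeros inside |z| < r.
  log(r/|z_k|) for z_k = 5: log(7/5) = 0.3365
  log(r/|z_k|) for z_k = 3: log(7/3) = 0.8473
Sum over inside zeros: 1.1838.
I(r) = log|p(0)| + (inside sum) = 2.7081 + 1.1838 = 3.8918.
Closed form (all zeros inside, monic): I(r) = n·log(r) = 2·log(7) = 3.8918. ✓

I(r) ≈ 3.8918.


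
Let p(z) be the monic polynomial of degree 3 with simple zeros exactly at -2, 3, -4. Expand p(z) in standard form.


The polynomial is p(z) = ∏_{α ∈ S} (z − α), where S = {-2, 3, -4}.
Expanding the product yields: p(z) = z^3 + 3·z^2 -10·z -24.
The resulting polynomial has degree 3 and real coefficients as required.

p(z) = z^3 + 3·z^2 -10·z -24.


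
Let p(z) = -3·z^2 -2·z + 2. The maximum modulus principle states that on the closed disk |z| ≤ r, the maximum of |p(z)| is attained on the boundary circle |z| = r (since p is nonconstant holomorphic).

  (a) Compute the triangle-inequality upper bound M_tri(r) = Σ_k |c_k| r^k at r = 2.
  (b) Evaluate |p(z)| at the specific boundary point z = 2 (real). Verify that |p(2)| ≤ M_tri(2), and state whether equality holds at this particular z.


Coefficients: c_0 = 2, c_1 = -2, c_2 = -3. Radius r = 2.
Part (a). Triangle bound: M_tri(r) = Σ_k |c_k| r^k
  = |2|·2^0 + |-2|·2^1 + |-3|·2^2
  = 2 + 4 + 12 = 18.
This bounds M(r) := max_{|z|=r} |p(z)| from above; equality holds iff all terms c_k z^k can be made to align in phase at a single z on |z|=r.
Part (b). At z = 2 (real, on the circle |z| = r):
  p(2) = (2)·2^0 + (-2)·2^1 + (-3)·2^2 = -14.
  |p(2)| = 14.
Check: |p(2)| = 14 ≤ 18 = M_tri(2). ✓ Equality does not hold at z = 2 (the coefficients have mixed signs, so the terms do not all align in phase there).

M_tri(2) = 18; |p(2)| = 14; equality at z=2: no.


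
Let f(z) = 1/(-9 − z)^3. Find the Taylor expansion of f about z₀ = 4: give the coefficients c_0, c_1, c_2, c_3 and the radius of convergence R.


Let w = z − z₀, so z = z₀ + w.
Then -9 − z = -9 − (z₀ + w) = (-9 − z₀) − w = -13 − w.
f(z) = 1/(-13 − w)^3 = (1/(-13)^3) · (1 − w/(-13))^{−3}.
By the binomial series (1−u)^{−3} = Σ_{n≥0} C(n+2, 2) u^n for |u|<1, with u = w/(-13):
  c_n = C(n+2, 2) / (-13)^(n+3).
  c_0 = 1/(-13)^3 = -1/2197.
  c_1 = 3/(-13)^4 = 3/28561.
  c_2 = 6/(-13)^5 = -6/371293.
  c_3 = 10/(-13)^6 = 10/4826809.
The series is valid for |w/d| < 1, i.e. |z − z₀| < |d|.
Radius of convergence: R = |-9 − z₀| = |-13| = 13 (distance from z₀ to the singularity z = -9).

c_0 = -1/2197, c_1 = 3/28561, c_2 = -6/371293, c_3 = 10/4826809; R = 13.


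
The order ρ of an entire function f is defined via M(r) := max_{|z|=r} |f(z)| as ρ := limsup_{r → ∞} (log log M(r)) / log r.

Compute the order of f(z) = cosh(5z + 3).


cosh(w) is a linear combination of e^{iw} and e^{−iw} (or e^w, e^{−w} in the hyperbolic case), so |cosh(w)| ≤ e^{|w|}. With w = 5z + 3, |w| ≤ 5|z| + 3 = 5r + 3 on |z| = r, giving M(r) ≤ e^{5r + 3}, so ρ ≤ 1. On a suitable ray (z = it for sin/cos; z = t for sinh/cosh, t real → ∞), |cosh(5z + 3)| grows like e^{5|t|}/2, so ρ ≥ 1. Hence ρ = 1.
Therefore ρ = 1.

Order ρ = 1.


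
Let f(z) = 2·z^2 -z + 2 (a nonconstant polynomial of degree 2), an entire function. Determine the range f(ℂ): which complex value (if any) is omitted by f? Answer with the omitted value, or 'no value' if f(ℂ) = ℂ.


Little Picard bounds the complement of f(ℂ) to at most one point.
For every w ∈ ℂ, the equation p(z) − w = 0 is a nonconstant polynomial in z and hence has at least one root by the fundamental theorem of algebra. So p is surjective onto ℂ, omitting no value.

Omitted value: no value.


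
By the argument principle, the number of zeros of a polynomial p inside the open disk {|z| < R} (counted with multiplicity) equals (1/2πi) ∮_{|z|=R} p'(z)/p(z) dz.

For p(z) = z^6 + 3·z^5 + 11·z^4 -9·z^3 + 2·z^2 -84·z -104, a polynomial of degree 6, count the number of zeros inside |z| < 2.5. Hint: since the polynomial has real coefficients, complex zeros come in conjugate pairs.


The zeros of p are: 2, -1, (-2 + 3i), (-2 - 3i), (0 + 2i), (0 - 2i).
Their magnitudes are: 2, 1, 3.606, 3.606, 2, 2.
Zeros with |z| < R = 2.5: 2, -1, (0 + 2i), (0 - 2i).
Count = 4.
By the argument principle, (1/2πi) ∮_{|z|=R} p'(z)/p(z) dz equals exactly this count.

Number of zeros inside |z| < 2.5: 4.


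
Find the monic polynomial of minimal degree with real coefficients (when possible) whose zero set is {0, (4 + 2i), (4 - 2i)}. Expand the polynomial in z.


The polynomial is p(z) = ∏_{α ∈ S} (z − α), where S = {0, (4 + 2i), (4 - 2i)}.
Expanding the product yields: p(z) = z^3 -8·z^2 + 20·z.
Note conjugate pairs combine to real quadratics: (z − (4+2i))(z − (4−2i)) = z² − 8z + 20.
The resulting polynomial has degree 3 and real coefficients as required.

p(z) = z^3 -8·z^2 + 20·z.


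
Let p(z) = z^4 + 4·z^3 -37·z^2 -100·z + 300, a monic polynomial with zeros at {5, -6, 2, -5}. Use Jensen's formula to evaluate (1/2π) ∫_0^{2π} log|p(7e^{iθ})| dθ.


Zeros: -6, -5, 2, 5; r = 7.
Inside |z| < r: -6, -5, 2, 5. Outside (|z| ≥ r): ∅.
p(0) = 300, so log|p(0)| = log(300) = 5.7038.
Apply Jensen: I(r) = log|p(0)| + Σ_k log(r/|z_k|), summed over zeros inside |z| < r.
  log(r/|z_k|) for z_k = 5: log(7/5) = 0.3365
  log(r/|z_k|) for z_k = -6: log(7/6) = 0.1542
  log(r/|z_k|) for z_k = 2: log(7/2) = 1.2528
  log(r/|z_k|) for z_k = -5: log(7/5) = 0.3365
Sum over inside zeros: 2.0799.
I(r) = log|p(0)| + (inside sum) = 5.7038 + 2.0799 = 7.7836.
Closed form (all zeros inside, monic): I(r) = n·log(r) = 4·log(7) = 7.7836. ✓

I(r) ≈ 7.7836.


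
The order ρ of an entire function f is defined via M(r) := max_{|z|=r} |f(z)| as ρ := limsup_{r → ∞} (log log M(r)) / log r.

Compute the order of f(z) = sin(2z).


sin(w) is a linear combination of e^{iw} and e^{−iw} (or e^w, e^{−w} in the hyperbolic case), so |sin(w)| ≤ e^{|w|}. With w = 2z, |w| ≤ 2|z| + 0 = 2r + 0 on |z| = r, giving M(r) ≤ e^{2r + 0}, so ρ ≤ 1. On a suitable ray (z = it for sin/cos; z = t for sinh/cosh, t real → ∞), |sin(2z)| grows like e^{2|t|}/2, so ρ ≥ 1. Hence ρ = 1.
Therefore ρ = 1.

Order ρ = 1.


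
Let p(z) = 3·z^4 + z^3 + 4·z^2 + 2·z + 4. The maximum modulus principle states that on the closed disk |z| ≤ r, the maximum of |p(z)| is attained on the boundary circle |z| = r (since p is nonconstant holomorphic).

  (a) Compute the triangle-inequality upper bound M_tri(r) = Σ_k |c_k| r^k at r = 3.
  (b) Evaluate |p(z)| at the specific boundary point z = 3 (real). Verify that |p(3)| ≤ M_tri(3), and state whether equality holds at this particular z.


Coefficients: c_0 = 4, c_1 = 2, c_2 = 4, c_3 = 1, c_4 = 3. Radius r = 3.
Part (a). Triangle bound: M_tri(r) = Σ_k |c_k| r^k
  = |4|·3^0 + |2|·3^1 + |4|·3^2 + |1|·3^3 + |3|·3^4
  = 4 + 6 + 36 + 27 + 243 = 316.
This bounds M(r) := max_{|z|=r} |p(z)| from above; equality holds iff all terms c_k z^k can be made to align in phase at a single z on |z|=r.
Part (b). At z = 3 (real, on the circle |z| = r):
  p(3) = (4)·3^0 + (2)·3^1 + (4)·3^2 + (1)·3^3 + (3)·3^4 = 316.
  |p(3)| = 316.
Since all nonzero coefficients share the same sign, |p(3)| = 316 = M_tri(3); the triangle bound is attained at z = 3, so in fact M(r) = 316.

M_tri(3) = 316; |p(3)| = 316; equality at z=3: yes.


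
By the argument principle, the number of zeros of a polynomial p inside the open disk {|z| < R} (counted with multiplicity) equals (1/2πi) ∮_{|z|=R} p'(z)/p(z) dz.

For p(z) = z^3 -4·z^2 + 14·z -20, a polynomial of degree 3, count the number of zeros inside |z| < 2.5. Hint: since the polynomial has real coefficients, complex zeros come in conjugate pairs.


The zeros of p are: 2, (1 + 3i), (1 - 3i).
Their magnitudes are: 2, 3.162, 3.162.
Zeros with |z| < R = 2.5: 2.
Count = 1.
By the argument principle, (1/2πi) ∮_{|z|=R} p'(z)/p(z) dz equals exactly this count.

Number of zeros inside |z| < 2.5: 1.


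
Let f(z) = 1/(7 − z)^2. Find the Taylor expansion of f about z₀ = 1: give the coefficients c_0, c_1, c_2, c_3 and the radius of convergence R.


Let w = z − z₀, so z = z₀ + w.
Then 7 − z = 7 − (z₀ + w) = (7 − z₀) − w = 6 − w.
f(z) = 1/(6 − w)^2 = (1/(6)^2) · (1 − w/(6))^{−2}.
By the binomial series (1−u)^{−2} = Σ_{n≥0} C(n+1, 1) u^n for |u|<1, with u = w/(6):
  c_n = C(n+1, 1) / (6)^(n+2).
  c_0 = 1/(6)^2 = 1/36.
  c_1 = 2/(6)^3 = 1/108.
  c_2 = 3/(6)^4 = 1/432.
  c_3 = 4/(6)^5 = 1/1944.
The series is valid for |w/d| < 1, i.e. |z − z₀| < |d|.
Radius of convergence: R = |7 − z₀| = |6| = 6 (distance from z₀ to the singularity z = 7).

c_0 = 1/36, c_1 = 1/108, c_2 = 1/432, c_3 = 1/1944; R = 6.


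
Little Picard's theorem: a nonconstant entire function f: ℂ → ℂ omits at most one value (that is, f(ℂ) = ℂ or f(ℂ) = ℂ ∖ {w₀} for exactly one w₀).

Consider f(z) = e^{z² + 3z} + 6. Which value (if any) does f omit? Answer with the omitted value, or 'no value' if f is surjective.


Little Picard bounds the complement of f(ℂ) to at most one point.
The exponent g(z) = z² + 3z is a nonconstant polynomial, hence surjective onto ℂ. So e^{g(z)} takes every value in {e^w : w ∈ ℂ} = ℂ ∖ {0}. Adding 6 shifts the range to ℂ ∖ {6}. f omits exactly 6.

Omitted value: 6.


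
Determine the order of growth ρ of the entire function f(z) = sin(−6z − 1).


sin(w) is a linear combination of e^{iw} and e^{−iw} (or e^w, e^{−w} in the hyperbolic case), so |sin(w)| ≤ e^{|w|}. With w = −6z − 1, |w| ≤ 6|z| + 1 = 6r + 1 on |z| = r, giving M(r) ≤ e^{6r + 1}, so ρ ≤ 1. On a suitable ray (z = it for sin/cos; z = t for sinh/cosh, t real → ∞), |sin(−6z − 1)| grows like e^{6|t|}/2, so ρ ≥ 1. Hence ρ = 1.
Therefore ρ = 1.

Order ρ = 1.


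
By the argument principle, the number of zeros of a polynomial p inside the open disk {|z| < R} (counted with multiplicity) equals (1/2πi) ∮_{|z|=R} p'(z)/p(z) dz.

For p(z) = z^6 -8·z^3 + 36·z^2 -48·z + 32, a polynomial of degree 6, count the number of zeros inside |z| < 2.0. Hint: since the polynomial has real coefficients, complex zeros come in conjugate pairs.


The zeros of p are: (1 + 1i), (1 - 1i), (1 + 1i), (1 - 1i), (-2 + 2i), (-2 - 2i).
Their magnitudes are: 1.414, 1.414, 1.414, 1.414, 2.828, 2.828.
Zeros with |z| < R = 2.0: (1 + 1i), (1 - 1i), (1 + 1i), (1 - 1i).
Count = 4.
By the argument principle, (1/2πi) ∮_{|z|=R} p'(z)/p(z) dz equals exactly this count.

Number of zeros inside |z| < 2.0: 4.


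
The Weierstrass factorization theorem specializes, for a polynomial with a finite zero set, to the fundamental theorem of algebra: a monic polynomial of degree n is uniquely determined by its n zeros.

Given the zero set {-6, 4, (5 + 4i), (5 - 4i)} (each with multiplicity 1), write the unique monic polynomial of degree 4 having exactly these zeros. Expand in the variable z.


The polynomial is p(z) = ∏_{α ∈ S} (z − α), where S = {-6, 4, (5 + 4i), (5 - 4i)}.
Expanding the product yields: p(z) = z^4 -8·z^3 -3·z^2 + 322·z -984.
Note conjugate pairs combine to real quadratics: (z − (5+4i))(z − (5−4i)) = z² − 10z + 41.
The resulting polynomial has degree 4 and real coefficients as required.

p(z) = z^4 -8·z^3 -3·z^2 + 322·z -984.


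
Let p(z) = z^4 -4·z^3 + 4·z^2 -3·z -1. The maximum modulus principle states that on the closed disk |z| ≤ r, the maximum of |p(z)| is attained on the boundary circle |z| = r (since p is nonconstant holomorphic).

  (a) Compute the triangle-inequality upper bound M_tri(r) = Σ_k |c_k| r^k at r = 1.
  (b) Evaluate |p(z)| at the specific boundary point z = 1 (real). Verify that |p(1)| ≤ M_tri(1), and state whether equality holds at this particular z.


Coefficients: c_0 = -1, c_1 = -3, c_2 = 4, c_3 = -4, c_4 = 1. Radius r = 1.
Part (a). Triangle bound: M_tri(r) = Σ_k |c_k| r^k
  = |-1|·1^0 + |-3|·1^1 + |4|·1^2 + |-4|·1^3 + |1|·1^4
  = 1 + 3 + 4 + 4 + 1 = 13.
This bounds M(r) := max_{|z|=r} |p(z)| from above; equality holds iff all terms c_k z^k can be made to align in phase at a single z on |z|=r.
Part (b). At z = 1 (real, on the circle |z| = r):
  p(1) = (-1)·1^0 + (-3)·1^1 + (4)·1^2 + (-4)·1^3 + (1)·1^4 = -3.
  |p(1)| = 3.
Check: |p(1)| = 3 ≤ 13 = M_tri(1). ✓ Equality does not hold at z = 1 (the coefficients have mixed signs, so the terms do not all align in phase there).

M_tri(1) = 13; |p(1)| = 3; equality at z=1: no.


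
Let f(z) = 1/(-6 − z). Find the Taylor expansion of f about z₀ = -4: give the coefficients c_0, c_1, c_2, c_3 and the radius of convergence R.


Let w = z − z₀, so z = z₀ + w.
Then -6 − z = -6 − (z₀ + w) = (-6 − z₀) − w = -2 − w.
f(z) = 1/(-2 − w) = (1/(-2)) · 1/(1 − w/(-2)) = Σ_{n≥0} w^n / (-2)^(n+1).
So c_n = 1/(-2)^(n+1):
  c_0 = 1/(-2)^1 = -1/2.
  c_1 = 1/(-2)^2 = 1/4.
  c_2 = 1/(-2)^3 = -1/8.
  c_3 = 1/(-2)^4 = 1/16.
The series is valid for |w/d| < 1, i.e. |z − z₀| < |d|.
Radius of convergence: R = |-6 − z₀| = |-2| = 2 (distance from z₀ to the singularity z = -6).

c_0 = -1/2, c_1 = 1/4, c_2 = -1/8, c_3 = 1/16; R = 2.


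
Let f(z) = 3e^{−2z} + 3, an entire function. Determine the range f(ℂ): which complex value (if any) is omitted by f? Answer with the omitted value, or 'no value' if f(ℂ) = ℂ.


Little Picard bounds the complement of f(ℂ) to at most one point.
e^{−2z} is never zero on ℂ, so 3·e^{−2z} takes every value in ℂ ∖ {0}. Adding 3 shifts the range to ℂ ∖ {3}. Thus f omits exactly the value 3.

Omitted value: 3.


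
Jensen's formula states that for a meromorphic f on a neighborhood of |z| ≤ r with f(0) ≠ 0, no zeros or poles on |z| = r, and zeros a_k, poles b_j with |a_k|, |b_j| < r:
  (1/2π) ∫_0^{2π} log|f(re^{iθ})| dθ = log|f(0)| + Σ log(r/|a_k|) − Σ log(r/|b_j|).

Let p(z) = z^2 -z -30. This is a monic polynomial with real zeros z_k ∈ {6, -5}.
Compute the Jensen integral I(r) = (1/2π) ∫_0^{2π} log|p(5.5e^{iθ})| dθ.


Zeros: -5, 6; r = 5.5.
Inside |z| < r: -5. Outside (|z| ≥ r): 6.
p(0) = -30, so log|p(0)| = log(30) = 3.4012.
Apply Jensen: I(r) = log|p(0)| + Σ_k log(r/|z_k|), summed over zeros inside |z| < r.
  log(r/|z_k|) for z_k = -5: log(5.5/5) = 0.0953
  Outside zeros (6) contribute nothing to the Jensen sum.
Sum over inside zeros: 0.0953.
I(r) = log|p(0)| + (inside sum) = 3.4012 + 0.0953 = 3.4965.
Note: since some zeros are outside |z| ≤ r, the simplified n·log(r) form does NOT apply — only the inside zeros contribute.

I(r) ≈ 3.4965.


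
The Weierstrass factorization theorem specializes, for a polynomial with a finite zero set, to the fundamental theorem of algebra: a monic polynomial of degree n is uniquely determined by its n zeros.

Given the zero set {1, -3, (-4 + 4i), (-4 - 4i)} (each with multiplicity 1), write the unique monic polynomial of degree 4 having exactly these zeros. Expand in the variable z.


The polynomial is p(z) = ∏_{α ∈ S} (z − α), where S = {1, -3, (-4 + 4i), (-4 - 4i)}.
Expanding the product yields: p(z) = z^4 + 10·z^3 + 45·z^2 + 40·z -96.
Note conjugate pairs combine to real quadratics: (z − (-4+4i))(z − (-4−4i)) = z² + 8z + 32.
The resulting polynomial has degree 4 and real coefficients as required.

p(z) = z^4 + 10·z^3 + 45·z^2 + 40·z -96.


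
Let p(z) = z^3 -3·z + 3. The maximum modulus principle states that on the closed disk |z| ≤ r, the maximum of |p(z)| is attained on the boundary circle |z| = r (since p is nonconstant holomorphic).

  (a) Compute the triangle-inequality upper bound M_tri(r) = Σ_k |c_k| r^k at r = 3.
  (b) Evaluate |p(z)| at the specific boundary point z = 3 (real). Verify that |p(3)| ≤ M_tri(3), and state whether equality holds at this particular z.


Coefficients: c_0 = 3, c_1 = -3, c_2 = 0, c_3 = 1. Radius r = 3.
Part (a). Triangle bound: M_tri(r) = Σ_k |c_k| r^k
  = |3|·3^0 + |-3|·3^1 + |0|·3^2 + |1|·3^3
  = 3 + 9 + 0 + 27 = 39.
This bounds M(r) := max_{|z|=r} |p(z)| from above; equality holds iff all terms c_k z^k can be made to align in phase at a single z on |z|=r.
Part (b). At z = 3 (real, on the circle |z| = r):
  p(3) = (3)·3^0 + (-3)·3^1 + (0)·3^2 + (1)·3^3 = 21.
  |p(3)| = 21.
Check: |p(3)| = 21 ≤ 39 = M_tri(3). ✓ Equality does not hold at z = 3 (the coefficients have mixed signs, so the terms do not all align in phase there).

M_tri(3) = 39; |p(3)| = 21; equality at z=3: no.


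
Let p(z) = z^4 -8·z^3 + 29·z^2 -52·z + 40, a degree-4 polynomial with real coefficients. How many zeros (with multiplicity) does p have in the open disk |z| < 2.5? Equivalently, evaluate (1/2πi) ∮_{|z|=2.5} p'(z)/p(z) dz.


The zeros of p are: (2 + 1i), (2 - 1i), (2 + 2i), (2 - 2i).
Their magnitudes are: 2.236, 2.236, 2.828, 2.828.
Zeros with |z| < R = 2.5: (2 + 1i), (2 - 1i).
Count = 2.
By the argument principle, (1/2πi) ∮_{|z|=R} p'(z)/p(z) dz equals exactly this count.

Number of zeros inside |z| < 2.5: 2.


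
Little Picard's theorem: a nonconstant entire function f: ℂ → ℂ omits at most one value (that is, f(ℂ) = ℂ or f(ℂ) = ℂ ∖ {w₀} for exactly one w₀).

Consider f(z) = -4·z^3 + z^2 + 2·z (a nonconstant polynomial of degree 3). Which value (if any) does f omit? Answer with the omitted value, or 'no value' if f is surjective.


Little Picard bounds the complement of f(ℂ) to at most one point.
For every w ∈ ℂ, the equation p(z) − w = 0 is a nonconstant polynomial in z and hence has at least one root by the fundamental theorem of algebra. So p is surjective onto ℂ, omitting no value.

Omitted value: no value.


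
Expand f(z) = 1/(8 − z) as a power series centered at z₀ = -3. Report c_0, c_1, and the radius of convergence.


Let w = z − z₀, so z = z₀ + w.
Then 8 − z = 8 − (z₀ + w) = (8 − z₀) − w = 11 − w.
f(z) = 1/(11 − w) = (1/(11)) · 1/(1 − w/(11)) = Σ_{n≥0} w^n / (11)^(n+1).
So c_n = 1/(11)^(n+1):
  c_0 = 1/(11)^1 = 1/11.
  c_1 = 1/(11)^2 = 1/121.
The series is valid for |w/d| < 1, i.e. |z − z₀| < |d|.
Radius of convergence: R = |8 − z₀| = |11| = 11 (distance from z₀ to the singularity z = 8).

c_0 = 1/11, c_1 = 1/121; R = 11.


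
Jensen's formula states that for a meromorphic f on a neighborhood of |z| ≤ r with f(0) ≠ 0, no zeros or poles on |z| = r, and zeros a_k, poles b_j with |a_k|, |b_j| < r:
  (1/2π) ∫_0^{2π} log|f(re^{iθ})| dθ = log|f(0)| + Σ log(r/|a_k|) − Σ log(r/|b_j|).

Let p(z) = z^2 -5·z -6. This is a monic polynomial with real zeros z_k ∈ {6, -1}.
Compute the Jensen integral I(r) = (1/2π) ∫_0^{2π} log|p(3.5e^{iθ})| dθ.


Zeros: -1, 6; r = 3.5.
Inside |z| < r: -1. Outside (|z| ≥ r): 6.
p(0) = -6, so log|p(0)| = log(6) = 1.7918.
Apply Jensen: I(r) = log|p(0)| + Σ_k log(r/|z_k|), summed over zeros inside |z| < r.
  log(r/|z_k|) for z_k = -1: log(3.5/1) = 1.2528
  Outside zeros (6) contribute nothing to the Jensen sum.
Sum over inside zeros: 1.2528.
I(r) = log|p(0)| + (inside sum) = 1.7918 + 1.2528 = 3.0445.
Note: since some zeros are outside |z| ≤ r, the simplified n·log(r) form does NOT apply — only the inside zeros contribute.

I(r) ≈ 3.0445.


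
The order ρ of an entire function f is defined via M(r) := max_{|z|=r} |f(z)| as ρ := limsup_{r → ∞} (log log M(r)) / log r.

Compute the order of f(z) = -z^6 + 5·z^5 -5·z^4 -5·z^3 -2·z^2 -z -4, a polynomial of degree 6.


|f(z)| ≤ Σ|c_k|·r^k = O(r^6) as r → ∞. Polynomial growth is O(e^{r^ε}) for every ε > 0 (since r^6/e^{r^ε} → 0), so ρ ≤ ε for all ε > 0, i.e. ρ = 0. Every nonconstant polynomial has order 0.
Therefore ρ = 0.

Order ρ = 0.


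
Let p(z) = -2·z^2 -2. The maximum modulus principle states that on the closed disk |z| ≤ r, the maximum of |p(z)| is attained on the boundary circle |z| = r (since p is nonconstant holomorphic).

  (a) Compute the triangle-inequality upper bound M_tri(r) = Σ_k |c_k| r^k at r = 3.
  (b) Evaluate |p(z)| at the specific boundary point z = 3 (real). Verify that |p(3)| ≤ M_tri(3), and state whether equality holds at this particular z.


Coefficients: c_0 = -2, c_1 = 0, c_2 = -2. Radius r = 3.
Part (a). Triangle bound: M_tri(r) = Σ_k |c_k| r^k
  = |-2|·3^0 + |0|·3^1 + |-2|·3^2
  = 2 + 0 + 18 = 20.
This bounds M(r) := max_{|z|=r} |p(z)| from above; equality holds iff all terms c_k z^k can be made to align in phase at a single z on |z|=r.
Part (b). At z = 3 (real, on the circle |z| = r):
  p(3) = (-2)·3^0 + (0)·3^1 + (-2)·3^2 = -20.
  |p(3)| = 20.
Since all nonzero coefficients share the same sign, |p(3)| = 20 = M_tri(3); the triangle bound is attained at z = 3, so in fact M(r) = 20.

M_tri(3) = 20; |p(3)| = 20; equality at z=3: yes.


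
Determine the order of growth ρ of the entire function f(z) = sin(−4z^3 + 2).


Write sin(w) = (e^{iw} ± e^{−iw})/(2 or 2i), so |sin(w)| ≤ e^{|w|}. With w = −4z^3 + 2, |w| ≤ 4r^3 + 2 on |z|=r, giving M(r) ≤ e^{4r^3 + 2} and ρ ≤ 3. For the lower bound, choose z on |z|=r with -4z^3 purely imaginary of modulus 4r^3; then |sin(−4z^3 + 2)| grows like e^{4r^3}/2, so ρ ≥ 3. Hence ρ = 3.
Therefore ρ = 3.

Order ρ = 3.


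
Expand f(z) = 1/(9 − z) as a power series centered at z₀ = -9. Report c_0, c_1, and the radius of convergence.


Let w = z − z₀, so z = z₀ + w.
Then 9 − z = 9 − (z₀ + w) = (9 − z₀) − w = 18 − w.
f(z) = 1/(18 − w) = (1/(18)) · 1/(1 − w/(18)) = Σ_{n≥0} w^n / (18)^(n+1).
So c_n = 1/(18)^(n+1):
  c_0 = 1/(18)^1 = 1/18.
  c_1 = 1/(18)^2 = 1/324.
The series is valid for |w/d| < 1, i.e. |z − z₀| < |d|.
Radius of convergence: R = |9 − z₀| = |18| = 18 (distance from z₀ to the singularity z = 9).

c_0 = 1/18, c_1 = 1/324; R = 18.


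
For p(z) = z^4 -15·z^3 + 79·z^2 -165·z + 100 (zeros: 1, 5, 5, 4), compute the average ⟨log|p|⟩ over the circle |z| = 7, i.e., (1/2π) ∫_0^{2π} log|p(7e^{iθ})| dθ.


Zeros: 1, 4, 5, 5; r = 7.
Inside |z| < r: 1, 4, 5, 5. Outside (|z| ≥ r): ∅.
p(0) = 100, so log|p(0)| = log(100) = 4.6052.
Apply Jensen: I(r) = log|p(0)| + Σ_k log(r/|z_k|), summed over zeros inside |z| < r.
  log(r/|z_k|) for z_k = 1: log(7/1) = 1.9459
  log(r/|z_k|) for z_k = 5: log(7/5) = 0.3365
  log(r/|z_k|) for z_k = 5: log(7/5) = 0.3365
  log(r/|z_k|) for z_k = 4: log(7/4) = 0.5596
Sum over inside zeros: 3.1785.
I(r) = log|p(0)| + (inside sum) = 4.6052 + 3.1785 = 7.7836.
Closed form (all zeros inside, monic): I(r) = n·log(r) = 4·log(7) = 7.7836. ✓

I(r) ≈ 7.7836.


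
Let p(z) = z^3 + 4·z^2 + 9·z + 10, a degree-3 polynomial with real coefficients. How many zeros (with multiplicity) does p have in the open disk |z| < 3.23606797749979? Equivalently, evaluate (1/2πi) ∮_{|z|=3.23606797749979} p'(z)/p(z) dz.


The zeros of p are: (-1 + 2i), (-1 - 2i), -2.
Their magnitudes are: 2.236, 2.236, 2.
Zeros with |z| < R = 3.23606797749979: (-1 + 2i), (-1 - 2i), -2.
Count = 3.
By the argument principle, (1/2πi) ∮_{|z|=R} p'(z)/p(z) dz equals exactly this count.

Number of zeros inside |z| < 3.23606797749979: 3.


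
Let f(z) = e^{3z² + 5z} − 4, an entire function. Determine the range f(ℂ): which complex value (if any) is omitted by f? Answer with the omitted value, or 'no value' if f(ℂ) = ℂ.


Little Picard bounds the complement of f(ℂ) to at most one point.
The exponent g(z) = 3z² + 5z is a nonconstant polynomial, hence surjective onto ℂ. So e^{g(z)} takes every value in {e^w : w ∈ ℂ} = ℂ ∖ {0}. Adding -4 shifts the range to ℂ ∖ {-4}. f omits exactly -4.

Omitted value: -4.


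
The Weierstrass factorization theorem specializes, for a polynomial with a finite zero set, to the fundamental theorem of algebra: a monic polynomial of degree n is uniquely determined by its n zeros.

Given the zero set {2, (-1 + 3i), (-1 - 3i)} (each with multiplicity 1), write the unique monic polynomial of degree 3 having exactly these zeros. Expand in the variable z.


The polynomial is p(z) = ∏_{α ∈ S} (z − α), where S = {2, (-1 + 3i), (-1 - 3i)}.
Expanding the product yields: p(z) = z^3 + 6·z -20.
Note conjugate pairs combine to real quadratics: (z − (-1+3i))(z − (-1−3i)) = z² + 2z + 10.
The resulting polynomial has degree 3 and real coefficients as required.

p(z) = z^3 + 6·z -20.


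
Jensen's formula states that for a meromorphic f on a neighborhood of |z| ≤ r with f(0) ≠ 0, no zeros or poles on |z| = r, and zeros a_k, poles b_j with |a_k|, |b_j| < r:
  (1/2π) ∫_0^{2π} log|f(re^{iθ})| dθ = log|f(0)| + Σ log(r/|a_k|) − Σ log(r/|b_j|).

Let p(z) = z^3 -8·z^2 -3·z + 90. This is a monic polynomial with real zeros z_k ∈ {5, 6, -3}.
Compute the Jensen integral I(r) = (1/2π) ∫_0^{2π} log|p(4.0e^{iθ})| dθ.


Zeros: -3, 5, 6; r = 4.0.
Inside |z| < r: -3. Outside (|z| ≥ r): 5, 6.
p(0) = 90, so log|p(0)| = log(90) = 4.4998.
Apply Jensen: I(r) = log|p(0)| + Σ_k log(r/|z_k|), summed over zeros inside |z| < r.
  log(r/|z_k|) for z_k = -3: log(4.0/3) = 0.2877
  Outside zeros (5, 6) contribute nothing to the Jensen sum.
Sum over inside zeros: 0.2877.
I(r) = log|p(0)| + (inside sum) = 4.4998 + 0.2877 = 4.7875.
Note: since some zeros are outside |z| ≤ r, the simplified n·log(r) form does NOT apply — only the inside zeros contribute.

I(r) ≈ 4.7875.


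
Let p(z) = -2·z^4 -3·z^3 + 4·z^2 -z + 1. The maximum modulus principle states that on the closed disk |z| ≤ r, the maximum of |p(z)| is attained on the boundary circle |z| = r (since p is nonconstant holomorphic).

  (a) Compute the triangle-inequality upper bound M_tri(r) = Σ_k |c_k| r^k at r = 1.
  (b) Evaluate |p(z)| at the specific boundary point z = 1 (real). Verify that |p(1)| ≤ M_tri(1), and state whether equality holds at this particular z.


Coefficients: c_0 = 1, c_1 = -1, c_2 = 4, c_3 = -3, c_4 = -2. Radius r = 1.
Part (a). Triangle bound: M_tri(r) = Σ_k |c_k| r^k
  = |1|·1^0 + |-1|·1^1 + |4|·1^2 + |-3|·1^3 + |-2|·1^4
  = 1 + 1 + 4 + 3 + 2 = 11.
This bounds M(r) := max_{|z|=r} |p(z)| from above; equality holds iff all terms c_k z^k can be made to align in phase at a single z on |z|=r.
Part (b). At z = 1 (real, on the circle |z| = r):
  p(1) = (1)·1^0 + (-1)·1^1 + (4)·1^2 + (-3)·1^3 + (-2)·1^4 = -1.
  |p(1)| = 1.
Check: |p(1)| = 1 ≤ 11 = M_tri(1). ✓ Equality does not hold at z = 1 (the coefficients have mixed signs, so the terms do not all align in phase there).

M_tri(1) = 11; |p(1)| = 1; equality at z=1: no.


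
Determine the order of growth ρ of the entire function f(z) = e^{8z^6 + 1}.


|e^{8z^6 + 1}| = e^{Re(8·z^6) + 1} ≤ e^{8|z|^6 + 1} = e^{8r^6 + 1} on |z| = r, so ρ ≤ 6. Choosing z on |z|=r so that 8·z^6 is real positive (always possible by picking arg z appropriately) gives |f(z)| = e^{8r^6 + 1}, matching the bound. The additive constant 1 does not affect log log M(r) ~ 6·log r. Hence ρ = 6.
Therefore ρ = 6.

Order ρ = 6.


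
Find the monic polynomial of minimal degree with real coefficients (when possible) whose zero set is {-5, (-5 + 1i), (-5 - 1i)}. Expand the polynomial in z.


The polynomial is p(z) = ∏_{α ∈ S} (z − α), where S = {-5, (-5 + 1i), (-5 - 1i)}.
Expanding the product yields: p(z) = z^3 + 15·z^2 + 76·z + 130.
Note conjugate pairs combine to real quadratics: (z − (-5+1i))(z − (-5−1i)) = z² + 10z + 26.
The resulting polynomial has degree 3 and real coefficients as required.

p(z) = z^3 + 15·z^2 + 76·z + 130.


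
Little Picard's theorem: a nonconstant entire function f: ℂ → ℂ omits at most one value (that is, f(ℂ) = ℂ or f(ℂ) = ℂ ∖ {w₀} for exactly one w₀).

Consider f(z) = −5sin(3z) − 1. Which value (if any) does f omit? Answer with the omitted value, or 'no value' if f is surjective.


Little Picard bounds the complement of f(ℂ) to at most one point.
sin is entire and surjective onto ℂ: for every w ∈ ℂ, sin(ζ) = w has a solution ζ ∈ ℂ (e.g., via the complex inverse arcsin). With ζ = 3z this gives z = ζ/(3). Then -5·sin(3z) takes every value in -5·ℂ = ℂ, and adding -1 is a bijection of ℂ. So f is surjective and omits no value. (Note: only on the real line is sin bounded by [−1, 1].)

Omitted value: no value.
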